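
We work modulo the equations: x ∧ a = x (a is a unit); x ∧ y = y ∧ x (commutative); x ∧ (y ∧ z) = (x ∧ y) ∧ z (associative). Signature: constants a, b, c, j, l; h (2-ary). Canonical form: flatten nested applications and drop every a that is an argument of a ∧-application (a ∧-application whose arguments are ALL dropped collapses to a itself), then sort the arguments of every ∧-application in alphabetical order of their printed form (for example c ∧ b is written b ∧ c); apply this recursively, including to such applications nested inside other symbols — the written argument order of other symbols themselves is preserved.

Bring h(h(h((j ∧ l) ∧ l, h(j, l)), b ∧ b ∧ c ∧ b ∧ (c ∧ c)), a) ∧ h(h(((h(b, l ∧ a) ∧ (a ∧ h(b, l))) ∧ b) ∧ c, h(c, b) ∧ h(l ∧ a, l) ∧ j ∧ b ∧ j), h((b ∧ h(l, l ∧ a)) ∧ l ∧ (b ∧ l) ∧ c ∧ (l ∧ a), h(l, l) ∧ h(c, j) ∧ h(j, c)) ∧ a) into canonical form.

Answer: h(h(b ∧ c ∧ h(b, l) ∧ h(b, l), b ∧ h(c, b) ∧ h(l, l) ∧ j ∧ j), h(b ∧ b ∧ c ∧ h(l, l) ∧ l ∧ l ∧ l, h(c, j) ∧ h(j, c) ∧ h(l, l))) ∧ h(h(h(j ∧ l ∧ l, h(j, l)), b ∧ b ∧ b ∧ c ∧ c ∧ c), a)

Derivation:
Inside:  h(h(h((j ∧ l) ∧ l, h(j, l)), b ∧ b ∧ c ∧ b ∧ (c ∧ c)), a)  →  h(h(h(j ∧ l ∧ l, h(j, l)), b ∧ b ∧ b ∧ c ∧ c ∧ c), a)
Canonicalize subterm:  h(h(((h(b, l ∧ a) ∧ (a ∧ h(b, l))) ∧ b) ∧ c, h(c, b) ∧ h(l ∧ a, l) ∧ j ∧ b ∧ j), h((b ∧ h(l, l ∧ a)) ∧ l ∧ (b ∧ l) ∧ c ∧ (l ∧ a), h(l, l) ∧ h(c, j) ∧ h(j, c)) ∧ a)  →  h(h(b ∧ c ∧ h(b, l) ∧ h(b, l), b ∧ h(c, b) ∧ h(l, l) ∧ j ∧ j), h(b ∧ b ∧ c ∧ h(l, l) ∧ l ∧ l ∧ l, h(c, j) ∧ h(j, c) ∧ h(l, l)))
Sort:  h(h(b ∧ c ∧ h(b, l) ∧ h(b, l), b ∧ h(c, b) ∧ h(l, l) ∧ j ∧ j), h(b ∧ b ∧ c ∧ h(l, l) ∧ l ∧ l ∧ l, h(c, j) ∧ h(j, c) ∧ h(l, l))) ∧ h(h(h(j ∧ l ∧ l, h(j, l)), b ∧ b ∧ b ∧ c ∧ c ∧ c), a)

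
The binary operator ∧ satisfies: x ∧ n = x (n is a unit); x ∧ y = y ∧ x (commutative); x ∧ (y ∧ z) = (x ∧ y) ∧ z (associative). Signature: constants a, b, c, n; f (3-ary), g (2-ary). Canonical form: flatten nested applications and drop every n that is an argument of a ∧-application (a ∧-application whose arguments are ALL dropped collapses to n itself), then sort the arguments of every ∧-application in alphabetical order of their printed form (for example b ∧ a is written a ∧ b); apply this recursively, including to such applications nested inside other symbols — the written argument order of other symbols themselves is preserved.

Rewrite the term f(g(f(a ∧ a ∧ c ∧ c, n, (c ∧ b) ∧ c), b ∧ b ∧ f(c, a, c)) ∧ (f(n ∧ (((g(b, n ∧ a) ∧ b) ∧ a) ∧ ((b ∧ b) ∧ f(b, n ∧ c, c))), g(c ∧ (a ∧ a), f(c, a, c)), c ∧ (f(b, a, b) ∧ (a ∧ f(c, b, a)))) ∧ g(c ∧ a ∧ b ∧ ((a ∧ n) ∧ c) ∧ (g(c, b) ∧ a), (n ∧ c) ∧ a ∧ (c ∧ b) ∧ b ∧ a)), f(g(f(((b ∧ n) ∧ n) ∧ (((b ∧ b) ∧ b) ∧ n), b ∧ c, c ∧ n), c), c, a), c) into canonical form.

Answer: f(f(a ∧ b ∧ b ∧ b ∧ f(b, c, c) ∧ g(b, a), g(a ∧ a ∧ c, f(c, a, c)), a ∧ c ∧ f(b, a, b) ∧ f(c, b, a)) ∧ g(a ∧ a ∧ a ∧ b ∧ c ∧ c ∧ g(c, b), a ∧ a ∧ b ∧ b ∧ c ∧ c) ∧ g(f(a ∧ a ∧ c ∧ c, n, b ∧ c ∧ c), b ∧ b ∧ f(c, a, c)), f(g(f(b ∧ b ∧ b ∧ b, b ∧ c, c), c), c, a), c)

Derivation:
Work inside:  g(f(a ∧ a ∧ c ∧ c, n, (c ∧ b) ∧ c), b ∧ b ∧ f(c, a, c)) ∧ (f(n ∧ (((g(b, n ∧ a) ∧ b) ∧ a) ∧ ((b ∧ b) ∧ f(b, n ∧ c, c))), g(c ∧ (a ∧ a), f(c, a, c)), c ∧ (f(b, a, b) ∧ (a ∧ f(c, b, a)))) ∧ g(c ∧ a ∧ b ∧ ((a ∧ n) ∧ c) ∧ (g(c, b) ∧ a), (n ∧ c) ∧ a ∧ (c ∧ b) ∧ b ∧ a))
Merge nested applications:  g(f(a ∧ a ∧ c ∧ c, n, (c ∧ b) ∧ c), b ∧ b ∧ f(c, a, c)) ∧ f(n ∧ (((g(b, n ∧ a) ∧ b) ∧ a) ∧ ((b ∧ b) ∧ f(b, n ∧ c, c))), g(c ∧ (a ∧ a), f(c, a, c)), c ∧ (f(b, a, b) ∧ (a ∧ f(c, b, a)))) ∧ g(c ∧ a ∧ b ∧ ((a ∧ n) ∧ c) ∧ (g(c, b) ∧ a), (n ∧ c) ∧ a ∧ (c ∧ b) ∧ b ∧ a)
Simplify inside:  g(f(a ∧ a ∧ c ∧ c, n, (c ∧ b) ∧ c), b ∧ b ∧ f(c, a, c))  →  g(f(a ∧ a ∧ c ∧ c, n, b ∧ c ∧ c), b ∧ b ∧ f(c, a, c))
Inside:  f(n ∧ (((g(b, n ∧ a) ∧ b) ∧ a) ∧ ((b ∧ b) ∧ f(b, n ∧ c, c))), g(c ∧ (a ∧ a), f(c, a, c)), c ∧ (f(b, a, b) ∧ (a ∧ f(c, b, a))))  →  f(a ∧ b ∧ b ∧ b ∧ f(b, c, c) ∧ g(b, a), g(a ∧ a ∧ c, f(c, a, c)), a ∧ c ∧ f(b, a, b) ∧ f(c, b, a))
Canonicalize subterm:  g(c ∧ a ∧ b ∧ ((a ∧ n) ∧ c) ∧ (g(c, b) ∧ a), (n ∧ c) ∧ a ∧ (c ∧ b) ∧ b ∧ a)  →  g(a ∧ a ∧ a ∧ b ∧ c ∧ c ∧ g(c, b), a ∧ a ∧ b ∧ b ∧ c ∧ c)
Order the arguments:  f(a ∧ b ∧ b ∧ b ∧ f(b, c, c) ∧ g(b, a), g(a ∧ a ∧ c, f(c, a, c)), a ∧ c ∧ f(b, a, b) ∧ f(c, b, a)) ∧ g(a ∧ a ∧ a ∧ b ∧ c ∧ c ∧ g(c, b), a ∧ a ∧ b ∧ b ∧ c ∧ c) ∧ g(f(a ∧ a ∧ c ∧ c, n, b ∧ c ∧ c), b ∧ b ∧ f(c, a, c))
Rebuild:  f(f(a ∧ b ∧ b ∧ b ∧ f(b, c, c) ∧ g(b, a), g(a ∧ a ∧ c, f(c, a, c)), a ∧ c ∧ f(b, a, b) ∧ f(c, b, a)) ∧ g(a ∧ a ∧ a ∧ b ∧ c ∧ c ∧ g(c, b), a ∧ a ∧ b ∧ b ∧ c ∧ c) ∧ g(f(a ∧ a ∧ c ∧ c, n, b ∧ c ∧ c), b ∧ b ∧ f(c, a, c)), f(g(f(b ∧ b ∧ b ∧ b, b ∧ c, c), c), c, a), c)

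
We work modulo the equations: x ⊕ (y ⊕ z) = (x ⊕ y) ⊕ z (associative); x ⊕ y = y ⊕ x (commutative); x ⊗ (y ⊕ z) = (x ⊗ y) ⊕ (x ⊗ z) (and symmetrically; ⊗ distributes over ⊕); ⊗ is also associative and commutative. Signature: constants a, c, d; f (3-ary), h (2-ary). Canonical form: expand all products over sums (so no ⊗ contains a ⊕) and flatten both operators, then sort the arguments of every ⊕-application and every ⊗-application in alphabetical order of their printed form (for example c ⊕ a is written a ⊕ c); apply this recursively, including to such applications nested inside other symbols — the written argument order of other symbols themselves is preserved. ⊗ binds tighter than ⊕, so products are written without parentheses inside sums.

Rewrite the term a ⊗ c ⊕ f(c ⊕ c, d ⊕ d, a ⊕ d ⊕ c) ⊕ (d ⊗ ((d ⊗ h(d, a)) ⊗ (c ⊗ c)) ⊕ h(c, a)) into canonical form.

Answer: a ⊗ c ⊕ c ⊗ c ⊗ d ⊗ d ⊗ h(d, a) ⊕ f(c ⊕ c, d ⊕ d, a ⊕ c ⊕ d) ⊕ h(c, a)

Derivation:
Merge nested applications:  a ⊗ c ⊕ f(c ⊕ c, d ⊕ d, a ⊕ c ⊕ d) ⊕ c ⊗ c ⊗ d ⊗ d ⊗ h(d, a) ⊕ h(c, a)
Sort arguments:  a ⊗ c ⊕ c ⊗ c ⊗ d ⊗ d ⊗ h(d, a) ⊕ f(c ⊕ c, d ⊕ d, a ⊕ c ⊕ d) ⊕ h(c, a)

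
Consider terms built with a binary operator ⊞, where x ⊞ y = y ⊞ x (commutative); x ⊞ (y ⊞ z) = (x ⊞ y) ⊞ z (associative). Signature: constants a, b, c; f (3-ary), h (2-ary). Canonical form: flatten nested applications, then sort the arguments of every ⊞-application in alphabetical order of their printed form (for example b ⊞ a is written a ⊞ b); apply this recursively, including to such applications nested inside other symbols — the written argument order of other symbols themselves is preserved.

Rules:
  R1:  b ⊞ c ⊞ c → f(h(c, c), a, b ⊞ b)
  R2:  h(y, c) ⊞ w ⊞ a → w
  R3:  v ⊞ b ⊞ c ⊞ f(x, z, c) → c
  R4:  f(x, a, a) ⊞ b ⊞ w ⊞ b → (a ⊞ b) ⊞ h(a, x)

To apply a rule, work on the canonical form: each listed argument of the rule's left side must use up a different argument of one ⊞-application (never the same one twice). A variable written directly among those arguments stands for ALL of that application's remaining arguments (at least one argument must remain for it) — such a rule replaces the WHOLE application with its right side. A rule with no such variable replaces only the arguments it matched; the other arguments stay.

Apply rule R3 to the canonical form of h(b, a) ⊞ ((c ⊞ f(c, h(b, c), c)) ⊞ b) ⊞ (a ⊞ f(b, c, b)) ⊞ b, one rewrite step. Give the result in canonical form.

Canonical form:  a ⊞ b ⊞ b ⊞ c ⊞ f(b, c, b) ⊞ f(c, h(b, c), c) ⊞ h(b, a)
R3 matches:  uses b, c, f(c, h(b, c), c);  v := a ⊞ b ⊞ f(b, c, b) ⊞ h(b, a), x := c, z := h(b, c)
The variable takes the whole remainder — replace the entire application.
Result:  c

Answer: c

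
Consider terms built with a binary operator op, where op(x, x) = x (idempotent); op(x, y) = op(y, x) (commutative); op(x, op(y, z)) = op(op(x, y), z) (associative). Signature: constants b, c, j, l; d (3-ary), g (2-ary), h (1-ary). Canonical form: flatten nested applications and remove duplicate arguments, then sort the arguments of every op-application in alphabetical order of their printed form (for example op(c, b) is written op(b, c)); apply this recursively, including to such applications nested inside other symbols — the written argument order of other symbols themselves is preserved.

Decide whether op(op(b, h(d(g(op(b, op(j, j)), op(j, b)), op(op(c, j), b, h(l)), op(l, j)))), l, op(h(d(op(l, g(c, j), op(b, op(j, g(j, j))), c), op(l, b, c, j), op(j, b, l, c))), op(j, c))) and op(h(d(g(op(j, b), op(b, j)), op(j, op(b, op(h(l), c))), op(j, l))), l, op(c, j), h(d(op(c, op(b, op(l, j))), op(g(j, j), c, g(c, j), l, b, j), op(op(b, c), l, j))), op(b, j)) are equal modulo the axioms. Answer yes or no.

Answer: no — op(b, c, h(d(g(op(b, j), op(b, j)), op(b, c, h(l), j), op(j, l))), h(d(op(b, c, g(c, j), g(j, j), j, l), op(b, c, j, l), op(b, c, j, l))), j, l) vs op(b, c, h(d(g(op(b, j), op(b, j)), op(b, c, h(l), j), op(j, l))), h(d(op(b, c, j, l), op(b, c, g(c, j), g(j, j), j, l), op(b, c, j, l))), j, l)

Derivation:
Left:  op(op(b, h(d(g(op(b, op(j, j)), op(j, b)), op(op(c, j), b, h(l)), op(l, j)))), l, op(h(d(op(l, g(c, j), op(b, op(j, g(j, j))), c), op(l, b, c, j), op(j, b, l, c))), op(j, c)))
  Flatten:  op(b, h(d(g(op(b, op(j, j)), op(j, b)), op(op(c, j), b, h(l)), op(l, j))), l, h(d(op(l, g(c, j), op(b, op(j, g(j, j))), c), op(l, b, c, j), op(j, b, l, c))), j, c)
  Inside:  h(d(g(op(b, op(j, j)), op(j, b)), op(op(c, j), b, h(l)), op(l, j)))  →  h(d(g(op(b, j), op(b, j)), op(b, c, h(l), j), op(j, l)))
  Canonicalize subterm:  h(d(op(l, g(c, j), op(b, op(j, g(j, j))), c), op(l, b, c, j), op(j, b, l, c)))  →  h(d(op(b, c, g(c, j), g(j, j), j, l), op(b, c, j, l), op(b, c, j, l)))
  Order the arguments:  op(b, c, h(d(g(op(b, j), op(b, j)), op(b, c, h(l), j), op(j, l))), h(d(op(b, c, g(c, j), g(j, j), j, l), op(b, c, j, l), op(b, c, j, l))), j, l)
Right:  op(h(d(g(op(j, b), op(b, j)), op(j, op(b, op(h(l), c))), op(j, l))), l, op(c, j), h(d(op(c, op(b, op(l, j))), op(g(j, j), c, g(c, j), l, b, j), op(op(b, c), l, j))), op(b, j))
  Flatten:  op(h(d(g(op(j, b), op(b, j)), op(j, op(b, op(h(l), c))), op(j, l))), l, c, j, h(d(op(c, op(b, op(l, j))), op(g(j, j), c, g(c, j), l, b, j), op(op(b, c), l, j))), b, j)
  Simplify inside:  h(d(g(op(j, b), op(b, j)), op(j, op(b, op(h(l), c))), op(j, l)))  →  h(d(g(op(b, j), op(b, j)), op(b, c, h(l), j), op(j, l)))
  Inside:  h(d(op(c, op(b, op(l, j))), op(g(j, j), c, g(c, j), l, b, j), op(op(b, c), l, j)))  →  h(d(op(b, c, j, l), op(b, c, g(c, j), g(j, j), j, l), op(b, c, j, l)))
  Deduplicate:  drop duplicate j
  Sort arguments:  op(b, c, h(d(g(op(b, j), op(b, j)), op(b, c, h(l), j), op(j, l))), h(d(op(b, c, j, l), op(b, c, g(c, j), g(j, j), j, l), op(b, c, j, l))), j, l)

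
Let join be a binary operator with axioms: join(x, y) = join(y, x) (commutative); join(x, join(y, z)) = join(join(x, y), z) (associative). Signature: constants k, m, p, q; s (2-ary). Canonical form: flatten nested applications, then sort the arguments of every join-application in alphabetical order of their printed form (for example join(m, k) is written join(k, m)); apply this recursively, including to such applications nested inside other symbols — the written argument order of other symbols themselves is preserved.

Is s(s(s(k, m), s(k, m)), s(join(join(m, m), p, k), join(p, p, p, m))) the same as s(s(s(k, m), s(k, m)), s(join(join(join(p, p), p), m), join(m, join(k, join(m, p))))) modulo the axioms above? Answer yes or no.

Answer: no — s(s(s(k, m), s(k, m)), s(join(k, m, m, p), join(m, p, p, p))) vs s(s(s(k, m), s(k, m)), s(join(m, p, p, p), join(k, m, m, p)))

Derivation:
Left:  s(s(s(k, m), s(k, m)), s(join(join(m, m), p, k), join(p, p, p, m)))
  Descend into:  join(join(m, m), p, k)
  Merge nested applications:  join(m, m, p, k)
  Order the arguments:  join(k, m, m, p)
  Rebuild:  s(s(s(k, m), s(k, m)), s(join(k, m, m, p), join(m, p, p, p)))
Right:  s(s(s(k, m), s(k, m)), s(join(join(join(p, p), p), m), join(m, join(k, join(m, p)))))
  Focus inside:  join(m, join(k, join(m, p)))
  Merge nested applications:  join(m, k, m, p)
  Order the arguments:  join(k, m, m, p)
  Reassemble:  s(s(s(k, m), s(k, m)), s(join(m, p, p, p), join(k, m, m, p)))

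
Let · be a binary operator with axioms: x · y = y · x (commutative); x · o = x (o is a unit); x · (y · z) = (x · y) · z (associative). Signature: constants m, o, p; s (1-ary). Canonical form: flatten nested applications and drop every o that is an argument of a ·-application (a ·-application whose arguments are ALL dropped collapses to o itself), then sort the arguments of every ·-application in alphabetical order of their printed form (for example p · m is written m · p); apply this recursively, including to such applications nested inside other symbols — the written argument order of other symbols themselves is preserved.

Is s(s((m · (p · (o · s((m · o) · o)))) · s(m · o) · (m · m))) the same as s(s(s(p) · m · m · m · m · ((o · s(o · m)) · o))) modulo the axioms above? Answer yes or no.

Answer: no — s(s(m · m · m · p · s(m) · s(m))) vs s(s(m · m · m · m · s(m) · s(p)))

Derivation:
Left:  s(s((m · (p · (o · s((m · o) · o)))) · s(m · o) · (m · m)))
  Descend into:  (m · (p · (o · s((m · o) · o)))) · s(m · o) · (m · m)
  Flatten:  m · p · o · s((m · o) · o) · s(m · o) · m · m
  Simplify inside:  s((m · o) · o)  →  s(m)
  Canonicalize subterm:  s(m · o)  →  s(m)
  Unit:  drop o
  Order the arguments:  m · m · m · p · s(m) · s(m)
  Reassemble:  s(s(m · m · m · p · s(m) · s(m)))
Right:  s(s(s(p) · m · m · m · m · ((o · s(o · m)) · o)))
  Descend into:  s(p) · m · m · m · m · ((o · s(o · m)) · o)
  Flatten:  s(p) · m · m · m · m · o · s(o · m) · o
  Simplify inside:  s(o · m)  →  s(m)
  Unit:  drop o (×2)
  Sort arguments:  m · m · m · m · s(m) · s(p)
  Reassemble:  s(s(m · m · m · m · s(m) · s(p)))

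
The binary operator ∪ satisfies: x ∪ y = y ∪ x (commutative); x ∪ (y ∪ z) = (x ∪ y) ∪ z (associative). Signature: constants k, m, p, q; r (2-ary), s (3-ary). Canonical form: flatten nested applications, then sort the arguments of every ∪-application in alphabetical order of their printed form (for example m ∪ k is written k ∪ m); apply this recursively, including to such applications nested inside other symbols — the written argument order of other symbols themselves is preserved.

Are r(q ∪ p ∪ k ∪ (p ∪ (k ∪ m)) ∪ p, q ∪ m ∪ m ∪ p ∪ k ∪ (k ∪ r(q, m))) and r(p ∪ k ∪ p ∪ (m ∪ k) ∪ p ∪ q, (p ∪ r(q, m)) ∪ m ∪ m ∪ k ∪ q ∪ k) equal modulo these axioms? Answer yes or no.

Answer: yes — both canonical forms are r(k ∪ k ∪ m ∪ p ∪ p ∪ p ∪ q, k ∪ k ∪ m ∪ m ∪ p ∪ q ∪ r(q, m))

Derivation:
Left:  r(q ∪ p ∪ k ∪ (p ∪ (k ∪ m)) ∪ p, q ∪ m ∪ m ∪ p ∪ k ∪ (k ∪ r(q, m)))
  Focus inside:  q ∪ m ∪ m ∪ p ∪ k ∪ (k ∪ r(q, m))
  Flatten:  q ∪ m ∪ m ∪ p ∪ k ∪ k ∪ r(q, m)
  Order the arguments:  k ∪ k ∪ m ∪ m ∪ p ∪ q ∪ r(q, m)
  Put back:  r(k ∪ k ∪ m ∪ p ∪ p ∪ p ∪ q, k ∪ k ∪ m ∪ m ∪ p ∪ q ∪ r(q, m))
Right:  r(p ∪ k ∪ p ∪ (m ∪ k) ∪ p ∪ q, (p ∪ r(q, m)) ∪ m ∪ m ∪ k ∪ q ∪ k)
  Descend into:  (p ∪ r(q, m)) ∪ m ∪ m ∪ k ∪ q ∪ k
  Un-nest:  p ∪ r(q, m) ∪ m ∪ m ∪ k ∪ q ∪ k
  Sort arguments:  k ∪ k ∪ m ∪ m ∪ p ∪ q ∪ r(q, m)
  Rebuild:  r(k ∪ k ∪ m ∪ p ∪ p ∪ p ∪ q, k ∪ k ∪ m ∪ m ∪ p ∪ q ∪ r(q, m))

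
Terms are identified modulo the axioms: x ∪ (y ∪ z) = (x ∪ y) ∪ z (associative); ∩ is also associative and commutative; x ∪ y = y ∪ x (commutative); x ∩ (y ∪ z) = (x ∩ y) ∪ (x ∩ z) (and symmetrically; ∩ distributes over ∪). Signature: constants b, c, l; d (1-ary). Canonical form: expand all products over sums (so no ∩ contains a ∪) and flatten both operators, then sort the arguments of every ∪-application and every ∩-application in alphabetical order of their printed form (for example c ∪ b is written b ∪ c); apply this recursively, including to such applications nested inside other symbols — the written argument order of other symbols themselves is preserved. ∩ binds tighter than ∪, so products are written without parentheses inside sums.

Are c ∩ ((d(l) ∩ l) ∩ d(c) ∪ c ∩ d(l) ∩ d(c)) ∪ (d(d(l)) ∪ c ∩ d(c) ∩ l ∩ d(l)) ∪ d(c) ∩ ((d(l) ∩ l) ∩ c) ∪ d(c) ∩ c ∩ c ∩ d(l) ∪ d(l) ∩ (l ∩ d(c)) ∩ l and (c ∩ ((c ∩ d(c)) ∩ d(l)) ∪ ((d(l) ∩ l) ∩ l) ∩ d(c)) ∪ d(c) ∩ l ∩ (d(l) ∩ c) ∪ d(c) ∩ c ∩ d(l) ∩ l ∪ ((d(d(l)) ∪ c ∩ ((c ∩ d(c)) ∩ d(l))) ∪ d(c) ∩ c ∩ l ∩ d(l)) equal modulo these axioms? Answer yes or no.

Answer: yes — both canonical forms are c ∩ c ∩ d(c) ∩ d(l) ∪ c ∩ c ∩ d(c) ∩ d(l) ∪ c ∩ d(c) ∩ d(l) ∩ l ∪ c ∩ d(c) ∩ d(l) ∩ l ∪ c ∩ d(c) ∩ d(l) ∩ l ∪ d(c) ∩ d(l) ∩ l ∩ l ∪ d(d(l))

Derivation:
Left:  c ∩ ((d(l) ∩ l) ∩ d(c) ∪ c ∩ d(l) ∩ d(c)) ∪ (d(d(l)) ∪ c ∩ d(c) ∩ l ∩ d(l)) ∪ d(c) ∩ ((d(l) ∩ l) ∩ c) ∪ d(c) ∩ c ∩ c ∩ d(l) ∪ d(l) ∩ (l ∩ d(c)) ∩ l
  Expand:  c ∩ d(c) ∩ d(l) ∩ l ∪ c ∩ c ∩ d(c) ∩ d(l) ∪ d(d(l)) ∪ c ∩ d(c) ∩ d(l) ∩ l ∪ c ∩ d(c) ∩ d(l) ∩ l ∪ c ∩ c ∩ d(c) ∩ d(l) ∪ d(c) ∩ d(l) ∩ l ∩ l
  Order the arguments:  c ∩ c ∩ d(c) ∩ d(l) ∪ c ∩ c ∩ d(c) ∩ d(l) ∪ c ∩ d(c) ∩ d(l) ∩ l ∪ c ∩ d(c) ∩ d(l) ∩ l ∪ c ∩ d(c) ∩ d(l) ∩ l ∪ d(c) ∩ d(l) ∩ l ∩ l ∪ d(d(l))
Right:  (c ∩ ((c ∩ d(c)) ∩ d(l)) ∪ ((d(l) ∩ l) ∩ l) ∩ d(c)) ∪ d(c) ∩ l ∩ (d(l) ∩ c) ∪ d(c) ∩ c ∩ d(l) ∩ l ∪ ((d(d(l)) ∪ c ∩ ((c ∩ d(c)) ∩ d(l))) ∪ d(c) ∩ c ∩ l ∩ d(l))
  Un-nest:  c ∩ c ∩ d(c) ∩ d(l) ∪ d(c) ∩ d(l) ∩ l ∩ l ∪ c ∩ d(c) ∩ d(l) ∩ l ∪ c ∩ d(c) ∩ d(l) ∩ l ∪ d(d(l)) ∪ c ∩ c ∩ d(c) ∩ d(l) ∪ c ∩ d(c) ∩ d(l) ∩ l
  Order the arguments:  c ∩ c ∩ d(c) ∩ d(l) ∪ c ∩ c ∩ d(c) ∩ d(l) ∪ c ∩ d(c) ∩ d(l) ∩ l ∪ c ∩ d(c) ∩ d(l) ∩ l ∪ c ∩ d(c) ∩ d(l) ∩ l ∪ d(c) ∩ d(l) ∩ l ∩ l ∪ d(d(l))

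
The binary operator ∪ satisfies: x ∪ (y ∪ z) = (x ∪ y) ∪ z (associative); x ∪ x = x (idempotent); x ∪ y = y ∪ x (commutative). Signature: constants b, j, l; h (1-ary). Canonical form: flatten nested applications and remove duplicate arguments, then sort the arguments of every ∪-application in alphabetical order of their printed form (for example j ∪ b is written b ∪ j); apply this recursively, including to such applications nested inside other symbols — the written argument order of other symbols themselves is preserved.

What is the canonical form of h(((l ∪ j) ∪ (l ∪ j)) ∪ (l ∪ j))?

Answer: h(j ∪ l)

Derivation:
Descend into:  ((l ∪ j) ∪ (l ∪ j)) ∪ (l ∪ j)
Flatten:  l ∪ j ∪ l ∪ j ∪ l ∪ j
Deduplicate:  drop duplicate l, j, l, j
Order the arguments:  j ∪ l
Reassemble:  h(j ∪ l)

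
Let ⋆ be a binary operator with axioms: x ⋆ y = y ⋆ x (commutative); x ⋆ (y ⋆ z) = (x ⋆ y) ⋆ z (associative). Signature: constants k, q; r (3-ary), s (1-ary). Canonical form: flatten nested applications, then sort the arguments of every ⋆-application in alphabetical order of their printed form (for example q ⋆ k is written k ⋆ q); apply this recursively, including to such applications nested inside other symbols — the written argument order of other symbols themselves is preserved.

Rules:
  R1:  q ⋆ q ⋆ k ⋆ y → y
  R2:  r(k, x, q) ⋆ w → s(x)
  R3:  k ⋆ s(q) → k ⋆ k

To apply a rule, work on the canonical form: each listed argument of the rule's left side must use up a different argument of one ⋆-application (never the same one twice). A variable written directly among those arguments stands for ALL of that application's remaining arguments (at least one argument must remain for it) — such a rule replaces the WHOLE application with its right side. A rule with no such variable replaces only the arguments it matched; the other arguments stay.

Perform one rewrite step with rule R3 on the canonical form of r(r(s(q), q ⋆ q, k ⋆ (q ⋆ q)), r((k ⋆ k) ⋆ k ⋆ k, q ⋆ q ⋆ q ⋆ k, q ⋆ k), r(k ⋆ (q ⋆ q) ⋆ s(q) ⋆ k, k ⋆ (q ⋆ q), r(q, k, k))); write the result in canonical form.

Answer: r(r(s(q), q ⋆ q, k ⋆ q ⋆ q), r(k ⋆ k ⋆ k ⋆ k, k ⋆ q ⋆ q ⋆ q, k ⋆ q), r(k ⋆ k ⋆ k ⋆ q ⋆ q, k ⋆ q ⋆ q, r(q, k, k)))

Derivation:
Canonical form:  r(r(s(q), q ⋆ q, k ⋆ q ⋆ q), r(k ⋆ k ⋆ k ⋆ k, k ⋆ q ⋆ q ⋆ q, k ⋆ q), r(k ⋆ k ⋆ q ⋆ q ⋆ s(q), k ⋆ q ⋆ q, r(q, k, k)))
Match R3:  consume k, s(q)
Giving:  r(r(s(q), q ⋆ q, k ⋆ q ⋆ q), r(k ⋆ k ⋆ k ⋆ k, k ⋆ q ⋆ q ⋆ q, k ⋆ q), r(k ⋆ k ⋆ k ⋆ q ⋆ q, k ⋆ q ⋆ q, r(q, k, k)))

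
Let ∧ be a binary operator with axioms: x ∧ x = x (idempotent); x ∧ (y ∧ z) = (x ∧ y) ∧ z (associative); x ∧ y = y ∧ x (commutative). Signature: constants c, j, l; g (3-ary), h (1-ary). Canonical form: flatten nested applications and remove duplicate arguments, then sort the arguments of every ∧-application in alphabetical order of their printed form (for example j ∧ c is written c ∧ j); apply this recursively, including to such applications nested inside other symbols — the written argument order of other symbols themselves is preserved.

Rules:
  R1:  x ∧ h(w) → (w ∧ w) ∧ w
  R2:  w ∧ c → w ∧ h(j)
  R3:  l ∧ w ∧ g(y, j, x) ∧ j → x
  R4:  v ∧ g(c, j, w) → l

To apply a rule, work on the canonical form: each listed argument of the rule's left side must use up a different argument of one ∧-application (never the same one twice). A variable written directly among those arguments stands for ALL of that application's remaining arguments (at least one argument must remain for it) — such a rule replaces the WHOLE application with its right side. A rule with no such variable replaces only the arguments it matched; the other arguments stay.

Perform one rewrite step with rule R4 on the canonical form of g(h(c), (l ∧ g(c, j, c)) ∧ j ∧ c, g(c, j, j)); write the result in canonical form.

Canonical form:  g(h(c), c ∧ g(c, j, c) ∧ j ∧ l, g(c, j, j))
Apply R4:  consuming g(c, j, c);  v := c ∧ j ∧ l, w := c
The variable takes the whole remainder — replace the entire application.
Result:  g(h(c), l, g(c, j, j))

Answer: g(h(c), l, g(c, j, j))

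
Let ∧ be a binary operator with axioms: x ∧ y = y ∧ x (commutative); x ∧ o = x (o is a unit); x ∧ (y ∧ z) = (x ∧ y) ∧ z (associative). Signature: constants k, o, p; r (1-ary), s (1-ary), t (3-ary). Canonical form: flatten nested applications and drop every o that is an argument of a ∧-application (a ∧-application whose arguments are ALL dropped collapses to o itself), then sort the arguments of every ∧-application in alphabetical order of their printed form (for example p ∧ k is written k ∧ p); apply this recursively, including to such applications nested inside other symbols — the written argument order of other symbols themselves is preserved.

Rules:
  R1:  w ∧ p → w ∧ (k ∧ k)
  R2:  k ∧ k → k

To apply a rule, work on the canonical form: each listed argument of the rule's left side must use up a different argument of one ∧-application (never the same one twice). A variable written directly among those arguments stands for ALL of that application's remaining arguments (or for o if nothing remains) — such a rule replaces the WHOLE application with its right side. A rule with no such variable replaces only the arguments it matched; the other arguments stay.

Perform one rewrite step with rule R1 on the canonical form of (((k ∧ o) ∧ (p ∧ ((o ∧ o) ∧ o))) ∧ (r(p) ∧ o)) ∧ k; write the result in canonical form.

Canonical form:  k ∧ k ∧ p ∧ r(p)
R1 matches:  uses p;  w := k ∧ k ∧ r(p)
The variable takes the whole remainder — replace the entire application.
New term:  k ∧ k ∧ k ∧ k ∧ r(p)

Answer: k ∧ k ∧ k ∧ k ∧ r(p)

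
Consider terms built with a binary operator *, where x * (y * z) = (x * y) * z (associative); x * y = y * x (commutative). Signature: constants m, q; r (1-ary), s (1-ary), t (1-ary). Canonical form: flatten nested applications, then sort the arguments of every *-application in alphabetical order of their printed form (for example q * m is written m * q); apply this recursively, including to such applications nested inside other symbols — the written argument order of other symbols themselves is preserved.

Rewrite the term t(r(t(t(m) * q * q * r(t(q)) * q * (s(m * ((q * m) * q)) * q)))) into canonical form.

Answer: t(r(t(q * q * q * q * r(t(q)) * s(m * m * q * q) * t(m))))

Derivation:
Focus inside:  t(m) * q * q * r(t(q)) * q * (s(m * ((q * m) * q)) * q)
Un-nest:  t(m) * q * q * r(t(q)) * q * s(m * ((q * m) * q)) * q
Simplify inside:  s(m * ((q * m) * q))  →  s(m * m * q * q)
Sort:  q * q * q * q * r(t(q)) * s(m * m * q * q) * t(m)
Rebuild:  t(r(t(q * q * q * q * r(t(q)) * s(m * m * q * q) * t(m))))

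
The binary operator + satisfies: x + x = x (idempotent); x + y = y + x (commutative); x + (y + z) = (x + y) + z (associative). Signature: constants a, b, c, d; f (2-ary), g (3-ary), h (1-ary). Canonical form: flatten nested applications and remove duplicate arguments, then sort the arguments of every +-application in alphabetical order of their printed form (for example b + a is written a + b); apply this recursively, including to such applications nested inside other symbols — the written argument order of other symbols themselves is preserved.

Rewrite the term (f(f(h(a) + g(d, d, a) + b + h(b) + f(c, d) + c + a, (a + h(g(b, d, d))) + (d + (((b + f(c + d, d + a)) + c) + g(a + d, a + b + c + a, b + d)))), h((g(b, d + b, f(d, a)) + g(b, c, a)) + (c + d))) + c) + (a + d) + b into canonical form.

Answer: a + b + c + d + f(f(a + b + c + f(c, d) + g(d, d, a) + h(a) + h(b), a + b + c + d + f(c + d, a + d) + g(a + d, a + b + c, b + d) + h(g(b, d, d))), h(c + d + g(b, b + d, f(d, a)) + g(b, c, a)))

Derivation:
Un-nest:  f(f(h(a) + g(d, d, a) + b + h(b) + f(c, d) + c + a, (a + h(g(b, d, d))) + (d + (((b + f(c + d, d + a)) + c) + g(a + d, a + b + c + a, b + d)))), h((g(b, d + b, f(d, a)) + g(b, c, a)) + (c + d))) + c + a + d + b
Simplify inside:  f(f(h(a) + g(d, d, a) + b + h(b) + f(c, d) + c + a, (a + h(g(b, d, d))) + (d + (((b + f(c + d, d + a)) + c) + g(a + d, a + b + c + a, b + d)))), h((g(b, d + b, f(d, a)) + g(b, c, a)) + (c + d)))  →  f(f(a + b + c + f(c, d) + g(d, d, a) + h(a) + h(b), a + b + c + d + f(c + d, a + d) + g(a + d, a + b + c, b + d) + h(g(b, d, d))), h(c + d + g(b, b + d, f(d, a)) + g(b, c, a)))
Sort arguments:  a + b + c + d + f(f(a + b + c + f(c, d) + g(d, d, a) + h(a) + h(b), a + b + c + d + f(c + d, a + d) + g(a + d, a + b + c, b + d) + h(g(b, d, d))), h(c + d + g(b, b + d, f(d, a)) + g(b, c, a)))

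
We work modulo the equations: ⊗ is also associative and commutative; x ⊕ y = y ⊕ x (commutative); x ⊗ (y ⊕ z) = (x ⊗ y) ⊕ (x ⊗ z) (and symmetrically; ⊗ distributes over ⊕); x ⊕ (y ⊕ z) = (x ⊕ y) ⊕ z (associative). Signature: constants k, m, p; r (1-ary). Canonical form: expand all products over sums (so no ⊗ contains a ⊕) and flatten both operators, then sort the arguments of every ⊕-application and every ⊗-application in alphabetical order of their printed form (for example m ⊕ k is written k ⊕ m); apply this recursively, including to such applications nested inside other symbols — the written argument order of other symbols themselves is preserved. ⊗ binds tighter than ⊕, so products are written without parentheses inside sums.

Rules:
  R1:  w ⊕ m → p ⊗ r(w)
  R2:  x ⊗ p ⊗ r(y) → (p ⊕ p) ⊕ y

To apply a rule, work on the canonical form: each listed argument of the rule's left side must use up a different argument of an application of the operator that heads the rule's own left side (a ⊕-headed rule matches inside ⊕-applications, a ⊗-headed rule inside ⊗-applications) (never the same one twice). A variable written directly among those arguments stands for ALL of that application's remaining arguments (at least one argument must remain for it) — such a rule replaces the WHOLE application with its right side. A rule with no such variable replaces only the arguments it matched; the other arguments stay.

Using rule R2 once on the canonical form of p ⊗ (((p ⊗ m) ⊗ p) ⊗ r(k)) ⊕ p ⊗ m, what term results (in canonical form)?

Canonical form:  m ⊗ p ⊕ m ⊗ p ⊗ p ⊗ p ⊗ r(k)
R2 matches:  uses p, r(k);  x := m ⊗ p ⊗ p, y := k
The extension variable absorbs all remaining arguments, so the whole application is rewritten.
Giving:  k ⊕ m ⊗ p ⊕ p ⊕ p

Answer: k ⊕ m ⊗ p ⊕ p ⊕ p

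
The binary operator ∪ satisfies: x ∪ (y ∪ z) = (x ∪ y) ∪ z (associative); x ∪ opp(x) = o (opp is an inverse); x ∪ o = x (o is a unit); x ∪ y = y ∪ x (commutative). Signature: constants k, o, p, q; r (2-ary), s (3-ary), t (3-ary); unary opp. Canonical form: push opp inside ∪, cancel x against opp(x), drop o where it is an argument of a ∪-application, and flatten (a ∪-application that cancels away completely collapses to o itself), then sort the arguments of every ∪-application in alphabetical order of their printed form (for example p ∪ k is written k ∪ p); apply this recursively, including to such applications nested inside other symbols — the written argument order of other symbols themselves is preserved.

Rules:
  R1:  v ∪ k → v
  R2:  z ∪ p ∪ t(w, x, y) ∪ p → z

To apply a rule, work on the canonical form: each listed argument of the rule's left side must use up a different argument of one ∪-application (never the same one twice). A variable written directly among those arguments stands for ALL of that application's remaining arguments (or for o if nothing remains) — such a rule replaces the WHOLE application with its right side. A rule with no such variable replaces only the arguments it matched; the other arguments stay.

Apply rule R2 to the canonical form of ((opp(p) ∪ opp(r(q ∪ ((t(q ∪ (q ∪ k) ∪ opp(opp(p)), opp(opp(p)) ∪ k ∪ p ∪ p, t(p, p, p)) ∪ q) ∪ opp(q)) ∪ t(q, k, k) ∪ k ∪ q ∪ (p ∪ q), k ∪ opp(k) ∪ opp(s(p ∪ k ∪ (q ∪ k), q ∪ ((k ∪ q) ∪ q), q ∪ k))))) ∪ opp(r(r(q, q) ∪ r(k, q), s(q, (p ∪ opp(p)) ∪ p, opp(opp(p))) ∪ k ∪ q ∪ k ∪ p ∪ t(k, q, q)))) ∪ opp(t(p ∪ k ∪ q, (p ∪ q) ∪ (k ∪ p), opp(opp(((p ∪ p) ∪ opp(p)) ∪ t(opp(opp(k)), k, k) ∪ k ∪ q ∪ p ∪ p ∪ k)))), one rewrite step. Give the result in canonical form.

Canonical form:  opp(p) ∪ opp(r(k ∪ p ∪ q ∪ q ∪ q ∪ t(k ∪ p ∪ q ∪ q, k ∪ p ∪ p ∪ p, t(p, p, p)) ∪ t(q, k, k), opp(s(k ∪ k ∪ p ∪ q, k ∪ q ∪ q ∪ q, k ∪ q)))) ∪ opp(r(r(k, q) ∪ r(q, q), k ∪ k ∪ p ∪ q ∪ s(q, p, p) ∪ t(k, q, q))) ∪ opp(t(k ∪ p ∪ q, k ∪ p ∪ p ∪ q, k ∪ k ∪ p ∪ p ∪ p ∪ q ∪ t(k, k, k)))
R2 matches:  uses p, p, t(k, k, k);  w := k, x := k, y := k, z := k ∪ k ∪ p ∪ q
The variable takes the whole remainder — replace the entire application.
New term:  opp(p) ∪ opp(r(k ∪ p ∪ q ∪ q ∪ q ∪ t(k ∪ p ∪ q ∪ q, k ∪ p ∪ p ∪ p, t(p, p, p)) ∪ t(q, k, k), opp(s(k ∪ k ∪ p ∪ q, k ∪ q ∪ q ∪ q, k ∪ q)))) ∪ opp(r(r(k, q) ∪ r(q, q), k ∪ k ∪ p ∪ q ∪ s(q, p, p) ∪ t(k, q, q))) ∪ opp(t(k ∪ p ∪ q, k ∪ p ∪ p ∪ q, k ∪ k ∪ p ∪ q))

Answer: opp(p) ∪ opp(r(k ∪ p ∪ q ∪ q ∪ q ∪ t(k ∪ p ∪ q ∪ q, k ∪ p ∪ p ∪ p, t(p, p, p)) ∪ t(q, k, k), opp(s(k ∪ k ∪ p ∪ q, k ∪ q ∪ q ∪ q, k ∪ q)))) ∪ opp(r(r(k, q) ∪ r(q, q), k ∪ k ∪ p ∪ q ∪ s(q, p, p) ∪ t(k, q, q))) ∪ opp(t(k ∪ p ∪ q, k ∪ p ∪ p ∪ q, k ∪ k ∪ p ∪ q))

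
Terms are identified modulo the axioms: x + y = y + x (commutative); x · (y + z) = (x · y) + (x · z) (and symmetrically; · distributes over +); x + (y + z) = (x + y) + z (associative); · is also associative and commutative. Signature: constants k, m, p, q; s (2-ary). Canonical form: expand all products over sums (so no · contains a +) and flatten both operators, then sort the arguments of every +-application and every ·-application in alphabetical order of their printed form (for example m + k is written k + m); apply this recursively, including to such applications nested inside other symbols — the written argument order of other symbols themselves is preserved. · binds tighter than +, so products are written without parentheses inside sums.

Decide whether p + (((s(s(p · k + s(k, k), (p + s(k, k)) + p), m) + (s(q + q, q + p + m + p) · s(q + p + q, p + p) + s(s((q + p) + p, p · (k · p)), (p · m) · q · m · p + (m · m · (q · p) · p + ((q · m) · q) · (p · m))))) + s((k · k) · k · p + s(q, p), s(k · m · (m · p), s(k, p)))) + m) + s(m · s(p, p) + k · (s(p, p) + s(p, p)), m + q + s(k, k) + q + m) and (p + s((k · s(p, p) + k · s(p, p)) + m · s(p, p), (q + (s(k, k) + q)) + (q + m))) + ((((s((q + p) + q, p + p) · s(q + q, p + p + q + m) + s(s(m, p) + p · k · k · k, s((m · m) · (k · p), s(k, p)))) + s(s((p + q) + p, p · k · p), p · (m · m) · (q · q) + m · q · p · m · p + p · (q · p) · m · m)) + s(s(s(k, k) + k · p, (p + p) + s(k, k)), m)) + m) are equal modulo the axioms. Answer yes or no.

Answer: no — m + p + s(k · k · k · p + s(q, p), s(k · m · m · p, s(k, p))) + s(k · s(p, p) + k · s(p, p) + m · s(p, p), m + m + q + q + s(k, k)) + s(p + q + q, p + p) · s(q + q, m + p + p + q) + s(s(k · p + s(k, k), p + p + s(k, k)), m) + s(s(p + p + q, k · p · p), m · m · p · p · q + m · m · p · p · q + m · m · p · q · q) vs m + p + s(k · k · k · p + s(m, p), s(k · m · m · p, s(k, p))) + s(k · s(p, p) + k · s(p, p) + m · s(p, p), m + q + q + q + s(k, k)) + s(p + q + q, p + p) · s(q + q, m + p + p + q) + s(s(k · p + s(k, k), p + p + s(k, k)), m) + s(s(p + p + q, k · p · p), m · m · p · p · q + m · m · p · p · q + m · m · p · q · q)

Derivation:
Left:  p + (((s(s(p · k + s(k, k), (p + s(k, k)) + p), m) + (s(q + q, q + p + m + p) · s(q + p + q, p + p) + s(s((q + p) + p, p · (k · p)), (p · m) · q · m · p + (m · m · (q · p) · p + ((q · m) · q) · (p · m))))) + s((k · k) · k · p + s(q, p), s(k · m · (m · p), s(k, p)))) + m) + s(m · s(p, p) + k · (s(p, p) + s(p, p)), m + q + s(k, k) + q + m)
  Distribute:  p + s(s(k · p + s(k, k), p + p + s(k, k)), m) + s(p + q + q, p + p) · s(q + q, m + p + p + q) + s(s(p + p + q, k · p · p), m · m · p · p · q + m · m · p · p · q + m · m · p · q · q) + s(k · k · k · p + s(q, p), s(k · m · m · p, s(k, p))) + m + s(k · s(p, p) + k · s(p, p) + m · s(p, p), m + m + q + q + s(k, k))
  Sort:  m + p + s(k · k · k · p + s(q, p), s(k · m · m · p, s(k, p))) + s(k · s(p, p) + k · s(p, p) + m · s(p, p), m + m + q + q + s(k, k)) + s(p + q + q, p + p) · s(q + q, m + p + p + q) + s(s(k · p + s(k, k), p + p + s(k, k)), m) + s(s(p + p + q, k · p · p), m · m · p · p · q + m · m · p · p · q + m · m · p · q · q)
Right:  (p + s((k · s(p, p) + k · s(p, p)) + m · s(p, p), (q + (s(k, k) + q)) + (q + m))) + ((((s((q + p) + q, p + p) · s(q + q, p + p + q + m) + s(s(m, p) + p · k · k · k, s((m · m) · (k · p), s(k, p)))) + s(s((p + q) + p, p · k · p), p · (m · m) · (q · q) + m · q · p · m · p + p · (q · p) · m · m)) + s(s(s(k, k) + k · p, (p + p) + s(k, k)), m)) + m)
  Merge nested applications:  p + s(k · s(p, p) + k · s(p, p) + m · s(p, p), m + q + q + q + s(k, k)) + s(p + q + q, p + p) · s(q + q, m + p + p + q) + s(k · k · k · p + s(m, p), s(k · m · m · p, s(k, p))) + s(s(p + p + q, k · p · p), m · m · p · p · q + m · m · p · p · q + m · m · p · q · q) + s(s(k · p + s(k, k), p + p + s(k, k)), m) + m
  Sort:  m + p + s(k · k · k · p + s(m, p), s(k · m · m · p, s(k, p))) + s(k · s(p, p) + k · s(p, p) + m · s(p, p), m + q + q + q + s(k, k)) + s(p + q + q, p + p) · s(q + q, m + p + p + q) + s(s(k · p + s(k, k), p + p + s(k, k)), m) + s(s(p + p + q, k · p · p), m · m · p · p · q + m · m · p · p · q + m · m · p · q · q)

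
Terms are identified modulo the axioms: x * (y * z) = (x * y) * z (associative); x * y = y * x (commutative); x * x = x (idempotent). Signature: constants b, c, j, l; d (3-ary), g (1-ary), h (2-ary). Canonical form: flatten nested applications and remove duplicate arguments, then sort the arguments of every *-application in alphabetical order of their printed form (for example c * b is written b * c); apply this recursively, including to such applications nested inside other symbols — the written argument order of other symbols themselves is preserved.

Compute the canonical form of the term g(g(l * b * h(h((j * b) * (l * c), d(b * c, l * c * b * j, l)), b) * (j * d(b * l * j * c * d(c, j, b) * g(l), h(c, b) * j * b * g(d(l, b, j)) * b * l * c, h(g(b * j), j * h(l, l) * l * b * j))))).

Descend into:  l * b * h(h((j * b) * (l * c), d(b * c, l * c * b * j, l)), b) * (j * d(b * l * j * c * d(c, j, b) * g(l), h(c, b) * j * b * g(d(l, b, j)) * b * l * c, h(g(b * j), j * h(l, l) * l * b * j)))
Flatten:  l * b * h(h((j * b) * (l * c), d(b * c, l * c * b * j, l)), b) * j * d(b * l * j * c * d(c, j, b) * g(l), h(c, b) * j * b * g(d(l, b, j)) * b * l * c, h(g(b * j), j * h(l, l) * l * b * j))
Simplify inside:  h(h((j * b) * (l * c), d(b * c, l * c * b * j, l)), b)  →  h(h(b * c * j * l, d(b * c, b * c * j * l, l)), b)
Inside:  d(b * l * j * c * d(c, j, b) * g(l), h(c, b) * j * b * g(d(l, b, j)) * b * l * c, h(g(b * j), j * h(l, l) * l * b * j))  →  d(b * c * d(c, j, b) * g(l) * j * l, b * c * g(d(l, b, j)) * h(c, b) * j * l, h(g(b * j), b * h(l, l) * j * l))
Sort arguments:  b * d(b * c * d(c, j, b) * g(l) * j * l, b * c * g(d(l, b, j)) * h(c, b) * j * l, h(g(b * j), b * h(l, l) * j * l)) * h(h(b * c * j * l, d(b * c, b * c * j * l, l)), b) * j * l
Reassemble:  g(g(b * d(b * c * d(c, j, b) * g(l) * j * l, b * c * g(d(l, b, j)) * h(c, b) * j * l, h(g(b * j), b * h(l, l) * j * l)) * h(h(b * c * j * l, d(b * c, b * c * j * l, l)), b) * j * l))

Answer: g(g(b * d(b * c * d(c, j, b) * g(l) * j * l, b * c * g(d(l, b, j)) * h(c, b) * j * l, h(g(b * j), b * h(l, l) * j * l)) * h(h(b * c * j * l, d(b * c, b * c * j * l, l)), b) * j * l))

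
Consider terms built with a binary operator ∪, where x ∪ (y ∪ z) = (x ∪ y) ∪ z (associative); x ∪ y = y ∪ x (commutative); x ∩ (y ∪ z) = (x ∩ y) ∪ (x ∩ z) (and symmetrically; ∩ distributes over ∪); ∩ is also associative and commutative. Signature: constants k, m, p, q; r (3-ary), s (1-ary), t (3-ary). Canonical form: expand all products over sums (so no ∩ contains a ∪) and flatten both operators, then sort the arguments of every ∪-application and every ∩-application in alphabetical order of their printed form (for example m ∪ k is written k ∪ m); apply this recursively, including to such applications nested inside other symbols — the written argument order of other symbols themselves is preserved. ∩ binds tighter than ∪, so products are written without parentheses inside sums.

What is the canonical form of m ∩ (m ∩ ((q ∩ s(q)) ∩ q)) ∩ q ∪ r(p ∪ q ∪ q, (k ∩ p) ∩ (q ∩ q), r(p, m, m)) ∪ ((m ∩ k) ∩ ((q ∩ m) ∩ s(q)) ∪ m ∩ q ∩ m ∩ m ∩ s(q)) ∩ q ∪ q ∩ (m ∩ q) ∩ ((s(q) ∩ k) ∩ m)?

Answer: k ∩ m ∩ m ∩ q ∩ q ∩ s(q) ∪ k ∩ m ∩ m ∩ q ∩ q ∩ s(q) ∪ m ∩ m ∩ m ∩ q ∩ q ∩ s(q) ∪ m ∩ m ∩ q ∩ q ∩ q ∩ s(q) ∪ r(p ∪ q ∪ q, k ∩ p ∩ q ∩ q, r(p, m, m))

Derivation:
Expand:  m ∩ m ∩ q ∩ q ∩ q ∩ s(q) ∪ r(p ∪ q ∪ q, k ∩ p ∩ q ∩ q, r(p, m, m)) ∪ k ∩ m ∩ m ∩ q ∩ q ∩ s(q) ∪ m ∩ m ∩ m ∩ q ∩ q ∩ s(q) ∪ k ∩ m ∩ m ∩ q ∩ q ∩ s(q)
Order the arguments:  k ∩ m ∩ m ∩ q ∩ q ∩ s(q) ∪ k ∩ m ∩ m ∩ q ∩ q ∩ s(q) ∪ m ∩ m ∩ m ∩ q ∩ q ∩ s(q) ∪ m ∩ m ∩ q ∩ q ∩ q ∩ s(q) ∪ r(p ∪ q ∪ q, k ∩ p ∩ q ∩ q, r(p, m, m))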